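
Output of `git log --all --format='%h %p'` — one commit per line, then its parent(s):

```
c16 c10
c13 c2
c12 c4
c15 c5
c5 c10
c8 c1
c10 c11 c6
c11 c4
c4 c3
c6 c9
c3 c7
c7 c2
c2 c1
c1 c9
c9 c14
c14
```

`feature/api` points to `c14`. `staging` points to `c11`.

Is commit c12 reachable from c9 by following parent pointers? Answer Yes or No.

Ancestors of c9: {c14, c9}.
c12 is not in that set, so it is not an ancestor of c9.

No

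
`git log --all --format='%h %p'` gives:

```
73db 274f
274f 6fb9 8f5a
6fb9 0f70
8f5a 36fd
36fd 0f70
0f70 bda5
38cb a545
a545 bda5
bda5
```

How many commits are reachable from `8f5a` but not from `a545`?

3

Reachable from 8f5a: {0f70, 36fd, 8f5a, bda5}.
Reachable from a545: {a545, bda5}.
In 8f5a's history but not a545's: {0f70, 36fd, 8f5a} — 3 commits.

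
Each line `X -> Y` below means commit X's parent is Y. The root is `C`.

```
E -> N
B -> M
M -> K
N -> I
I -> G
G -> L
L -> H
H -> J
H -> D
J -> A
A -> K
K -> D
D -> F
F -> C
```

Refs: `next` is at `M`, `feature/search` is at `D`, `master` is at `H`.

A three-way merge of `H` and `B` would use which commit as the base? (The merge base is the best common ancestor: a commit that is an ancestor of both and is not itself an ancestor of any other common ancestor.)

Ancestors of H: {A, C, D, F, H, J, K}.
Ancestors of B: {B, C, D, F, K, M}.
Common ancestors: {C, D, F, K}.
Among these, K is not an ancestor of any other common ancestor — it is the merge base.

K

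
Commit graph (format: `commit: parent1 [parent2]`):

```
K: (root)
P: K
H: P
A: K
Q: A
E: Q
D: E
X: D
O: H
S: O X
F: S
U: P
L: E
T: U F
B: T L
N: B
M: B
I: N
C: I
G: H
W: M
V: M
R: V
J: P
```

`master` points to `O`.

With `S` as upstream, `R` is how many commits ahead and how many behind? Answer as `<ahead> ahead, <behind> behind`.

Reachable from R: {A, B, D, E, F, H, K, L, M, O, P, Q, R, S, T, U, V, X}.
Reachable from S: {A, D, E, H, K, O, P, Q, S, X}.
Only in R's history (ahead): {B, F, L, M, R, T, U, V} — 8.
Only in S's history (behind): {} — 0.

8 ahead, 0 behind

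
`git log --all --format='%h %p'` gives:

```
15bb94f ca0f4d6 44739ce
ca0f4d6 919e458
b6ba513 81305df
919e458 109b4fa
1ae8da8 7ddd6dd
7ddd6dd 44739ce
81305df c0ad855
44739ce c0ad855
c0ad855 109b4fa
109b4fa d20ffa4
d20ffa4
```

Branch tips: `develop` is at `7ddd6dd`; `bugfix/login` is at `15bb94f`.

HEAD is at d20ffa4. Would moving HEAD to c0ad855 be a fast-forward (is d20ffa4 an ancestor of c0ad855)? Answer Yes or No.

Yes

A fast-forward from d20ffa4 to c0ad855 is possible iff d20ffa4 is an ancestor of c0ad855.
Ancestors of c0ad855: {109b4fa, c0ad855, d20ffa4}.
d20ffa4 is among them, so fast-forward is possible.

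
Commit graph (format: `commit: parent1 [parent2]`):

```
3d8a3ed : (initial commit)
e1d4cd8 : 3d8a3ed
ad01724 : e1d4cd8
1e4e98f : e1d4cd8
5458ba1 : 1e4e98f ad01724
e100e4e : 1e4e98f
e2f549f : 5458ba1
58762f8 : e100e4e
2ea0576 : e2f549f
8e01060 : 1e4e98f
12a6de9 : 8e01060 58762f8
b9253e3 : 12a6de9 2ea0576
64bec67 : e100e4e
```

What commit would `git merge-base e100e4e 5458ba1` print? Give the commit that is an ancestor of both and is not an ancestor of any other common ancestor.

1e4e98f

Ancestors of e100e4e: {1e4e98f, 3d8a3ed, e100e4e, e1d4cd8}.
Ancestors of 5458ba1: {1e4e98f, 3d8a3ed, 5458ba1, ad01724, e1d4cd8}.
Common ancestors: {1e4e98f, 3d8a3ed, e1d4cd8}.
Among these, 1e4e98f is not an ancestor of any other common ancestor — it is the merge base.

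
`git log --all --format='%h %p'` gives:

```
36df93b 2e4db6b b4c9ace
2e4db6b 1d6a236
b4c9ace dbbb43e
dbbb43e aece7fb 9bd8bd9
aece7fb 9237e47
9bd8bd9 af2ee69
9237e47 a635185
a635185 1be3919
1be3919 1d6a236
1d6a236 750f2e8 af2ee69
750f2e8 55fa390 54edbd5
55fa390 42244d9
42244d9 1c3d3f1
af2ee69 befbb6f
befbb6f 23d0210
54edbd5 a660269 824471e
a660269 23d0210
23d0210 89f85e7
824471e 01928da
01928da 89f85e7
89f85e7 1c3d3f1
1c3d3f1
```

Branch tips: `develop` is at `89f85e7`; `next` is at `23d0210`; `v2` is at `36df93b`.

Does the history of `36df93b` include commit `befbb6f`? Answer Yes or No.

Ancestors of 36df93b (commits reachable by following parents): {01928da, 1be3919, 1c3d3f1, 1d6a236, 23d0210, 2e4db6b, 36df93b, 42244d9, 54edbd5, 55fa390, 750f2e8, 824471e, 89f85e7, 9237e47, 9bd8bd9, a635185, a660269, aece7fb, af2ee69, b4c9ace, befbb6f, dbbb43e}.
befbb6f is in that set, so it is an ancestor of 36df93b.

Yes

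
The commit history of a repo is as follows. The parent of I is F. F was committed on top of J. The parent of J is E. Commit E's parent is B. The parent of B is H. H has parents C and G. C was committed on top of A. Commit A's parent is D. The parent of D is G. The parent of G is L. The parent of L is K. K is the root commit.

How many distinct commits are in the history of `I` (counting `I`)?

12

Walking parent pointers from I: reachable set = {A, B, C, D, E, F, G, H, I, J, K, L}.
That is 12 commits.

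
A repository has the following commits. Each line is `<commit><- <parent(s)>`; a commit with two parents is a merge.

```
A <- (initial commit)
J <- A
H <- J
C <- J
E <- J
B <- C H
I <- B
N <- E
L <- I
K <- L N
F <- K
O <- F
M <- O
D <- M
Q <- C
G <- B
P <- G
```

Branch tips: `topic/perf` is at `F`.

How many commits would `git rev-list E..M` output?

Reachable from M: {A, B, C, E, F, H, I, J, K, L, M, N, O}.
Reachable from E: {A, E, J}.
In M's history but not E's: {B, C, F, H, I, K, L, M, N, O} — 10 commits.

10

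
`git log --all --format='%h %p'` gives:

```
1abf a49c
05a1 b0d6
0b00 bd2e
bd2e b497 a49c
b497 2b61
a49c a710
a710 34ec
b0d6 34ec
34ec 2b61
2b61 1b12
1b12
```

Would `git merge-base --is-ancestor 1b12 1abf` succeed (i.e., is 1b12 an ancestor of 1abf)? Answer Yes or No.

Ancestors of 1abf (commits reachable by following parents): {1abf, 1b12, 2b61, 34ec, a49c, a710}.
1b12 is in that set, so it is an ancestor of 1abf.

Yes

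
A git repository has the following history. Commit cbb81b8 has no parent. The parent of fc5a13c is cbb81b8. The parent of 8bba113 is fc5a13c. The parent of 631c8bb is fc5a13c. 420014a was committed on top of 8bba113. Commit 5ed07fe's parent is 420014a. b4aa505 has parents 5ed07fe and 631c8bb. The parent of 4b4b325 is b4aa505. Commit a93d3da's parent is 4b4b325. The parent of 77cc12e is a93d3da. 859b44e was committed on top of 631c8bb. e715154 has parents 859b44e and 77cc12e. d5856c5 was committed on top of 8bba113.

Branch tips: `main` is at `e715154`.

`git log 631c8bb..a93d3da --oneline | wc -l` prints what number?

6

Reachable from a93d3da: {420014a, 4b4b325, 5ed07fe, 631c8bb, 8bba113, a93d3da, b4aa505, cbb81b8, fc5a13c}.
Reachable from 631c8bb: {631c8bb, cbb81b8, fc5a13c}.
In a93d3da's history but not 631c8bb's: {420014a, 4b4b325, 5ed07fe, 8bba113, a93d3da, b4aa505} — 6 commits.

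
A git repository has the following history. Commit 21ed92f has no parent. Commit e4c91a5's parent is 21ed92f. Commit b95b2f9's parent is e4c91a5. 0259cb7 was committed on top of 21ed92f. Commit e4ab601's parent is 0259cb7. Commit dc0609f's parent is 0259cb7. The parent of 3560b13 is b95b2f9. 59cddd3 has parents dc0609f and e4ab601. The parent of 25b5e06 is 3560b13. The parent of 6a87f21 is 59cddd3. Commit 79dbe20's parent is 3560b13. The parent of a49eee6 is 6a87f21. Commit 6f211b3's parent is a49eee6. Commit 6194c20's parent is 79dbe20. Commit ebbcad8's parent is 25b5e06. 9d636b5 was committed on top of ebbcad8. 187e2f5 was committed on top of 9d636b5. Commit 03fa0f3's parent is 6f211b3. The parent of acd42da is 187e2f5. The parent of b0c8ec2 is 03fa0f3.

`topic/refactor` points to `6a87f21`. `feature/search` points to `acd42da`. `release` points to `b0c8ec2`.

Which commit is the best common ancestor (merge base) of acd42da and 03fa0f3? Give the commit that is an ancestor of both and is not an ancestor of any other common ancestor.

21ed92f

Ancestors of acd42da: {187e2f5, 21ed92f, 25b5e06, 3560b13, 9d636b5, acd42da, b95b2f9, e4c91a5, ebbcad8}.
Ancestors of 03fa0f3: {0259cb7, 03fa0f3, 21ed92f, 59cddd3, 6a87f21, 6f211b3, a49eee6, dc0609f, e4ab601}.
Common ancestors: {21ed92f}.
The only common ancestor is 21ed92f, so it is the merge base.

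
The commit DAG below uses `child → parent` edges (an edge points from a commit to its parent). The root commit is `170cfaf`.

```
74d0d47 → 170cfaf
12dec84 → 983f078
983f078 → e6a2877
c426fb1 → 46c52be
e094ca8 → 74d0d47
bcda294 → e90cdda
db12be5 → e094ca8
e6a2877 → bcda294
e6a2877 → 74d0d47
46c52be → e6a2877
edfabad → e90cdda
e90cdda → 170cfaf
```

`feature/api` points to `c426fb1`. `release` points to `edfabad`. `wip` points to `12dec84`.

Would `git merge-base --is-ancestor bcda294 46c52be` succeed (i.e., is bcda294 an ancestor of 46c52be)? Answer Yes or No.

Ancestors of 46c52be (commits reachable by following parents): {170cfaf, 46c52be, 74d0d47, bcda294, e6a2877, e90cdda}.
bcda294 is in that set, so it is an ancestor of 46c52be.

Yes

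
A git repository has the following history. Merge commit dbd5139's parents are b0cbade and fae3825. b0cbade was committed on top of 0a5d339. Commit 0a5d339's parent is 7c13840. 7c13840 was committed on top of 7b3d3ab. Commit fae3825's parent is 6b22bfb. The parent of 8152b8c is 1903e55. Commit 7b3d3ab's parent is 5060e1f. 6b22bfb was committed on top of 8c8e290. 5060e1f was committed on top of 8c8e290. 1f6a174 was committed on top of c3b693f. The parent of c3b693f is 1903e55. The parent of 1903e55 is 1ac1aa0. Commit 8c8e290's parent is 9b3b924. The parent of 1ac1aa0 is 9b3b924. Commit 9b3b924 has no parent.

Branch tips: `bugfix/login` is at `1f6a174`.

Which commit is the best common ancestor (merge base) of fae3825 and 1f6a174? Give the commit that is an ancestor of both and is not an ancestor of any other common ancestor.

9b3b924

Ancestors of fae3825: {6b22bfb, 8c8e290, 9b3b924, fae3825}.
Ancestors of 1f6a174: {1903e55, 1ac1aa0, 1f6a174, 9b3b924, c3b693f}.
Common ancestors: {9b3b924}.
The only common ancestor is 9b3b924, so it is the merge base.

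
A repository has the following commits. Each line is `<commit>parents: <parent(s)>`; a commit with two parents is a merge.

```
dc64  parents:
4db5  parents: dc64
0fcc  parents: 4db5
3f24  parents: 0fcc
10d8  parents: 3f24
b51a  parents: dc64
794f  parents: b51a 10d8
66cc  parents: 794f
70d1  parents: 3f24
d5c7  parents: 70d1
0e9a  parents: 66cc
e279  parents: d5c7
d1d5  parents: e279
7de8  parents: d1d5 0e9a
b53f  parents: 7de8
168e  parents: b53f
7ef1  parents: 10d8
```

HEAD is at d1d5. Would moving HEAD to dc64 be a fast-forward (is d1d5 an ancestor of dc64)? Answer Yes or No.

A fast-forward from d1d5 to dc64 is possible iff d1d5 is an ancestor of dc64.
Ancestors of dc64: {dc64}.
d1d5 is not among them, so fast-forward is not possible.

No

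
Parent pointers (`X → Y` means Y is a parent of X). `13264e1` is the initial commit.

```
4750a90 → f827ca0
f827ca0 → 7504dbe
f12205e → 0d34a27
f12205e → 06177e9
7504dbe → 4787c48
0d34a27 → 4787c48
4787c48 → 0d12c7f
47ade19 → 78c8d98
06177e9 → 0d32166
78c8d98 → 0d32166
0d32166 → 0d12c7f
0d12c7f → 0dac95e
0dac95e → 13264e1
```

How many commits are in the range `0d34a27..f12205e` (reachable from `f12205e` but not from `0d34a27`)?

3

Reachable from f12205e: {06177e9, 0d12c7f, 0d32166, 0d34a27, 0dac95e, 13264e1, 4787c48, f12205e}.
Reachable from 0d34a27: {0d12c7f, 0d34a27, 0dac95e, 13264e1, 4787c48}.
In f12205e's history but not 0d34a27's: {06177e9, 0d32166, f12205e} — 3 commits.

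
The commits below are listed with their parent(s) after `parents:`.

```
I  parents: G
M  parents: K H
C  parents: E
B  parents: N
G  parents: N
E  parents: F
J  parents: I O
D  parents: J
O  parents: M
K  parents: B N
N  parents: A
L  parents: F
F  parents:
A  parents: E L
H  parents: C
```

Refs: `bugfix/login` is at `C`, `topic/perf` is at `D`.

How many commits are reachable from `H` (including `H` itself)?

4

Walking parent pointers from H: reachable set = {C, E, F, H}.
That is 4 commits.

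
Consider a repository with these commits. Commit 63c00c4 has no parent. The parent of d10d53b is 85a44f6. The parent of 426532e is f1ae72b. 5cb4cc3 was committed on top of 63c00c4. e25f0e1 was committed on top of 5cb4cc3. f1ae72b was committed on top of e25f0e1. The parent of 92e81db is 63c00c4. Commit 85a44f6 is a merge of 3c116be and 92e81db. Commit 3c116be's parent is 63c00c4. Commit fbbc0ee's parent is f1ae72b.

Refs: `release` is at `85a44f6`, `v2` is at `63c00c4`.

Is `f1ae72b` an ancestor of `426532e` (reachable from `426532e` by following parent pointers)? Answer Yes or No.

Ancestors of 426532e (commits reachable by following parents): {426532e, 5cb4cc3, 63c00c4, e25f0e1, f1ae72b}.
f1ae72b is in that set, so it is an ancestor of 426532e.

Yes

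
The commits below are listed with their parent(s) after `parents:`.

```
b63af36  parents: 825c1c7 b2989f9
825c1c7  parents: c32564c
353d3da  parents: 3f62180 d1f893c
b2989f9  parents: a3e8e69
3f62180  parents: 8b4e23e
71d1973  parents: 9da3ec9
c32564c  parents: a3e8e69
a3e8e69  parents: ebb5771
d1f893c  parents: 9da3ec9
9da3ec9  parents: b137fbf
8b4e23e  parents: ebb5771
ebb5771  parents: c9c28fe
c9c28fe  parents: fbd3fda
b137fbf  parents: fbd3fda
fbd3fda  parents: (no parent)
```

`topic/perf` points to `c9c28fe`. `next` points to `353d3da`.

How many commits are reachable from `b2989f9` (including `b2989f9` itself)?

5

Walking parent pointers from b2989f9: reachable set = {a3e8e69, b2989f9, c9c28fe, ebb5771, fbd3fda}.
That is 5 commits.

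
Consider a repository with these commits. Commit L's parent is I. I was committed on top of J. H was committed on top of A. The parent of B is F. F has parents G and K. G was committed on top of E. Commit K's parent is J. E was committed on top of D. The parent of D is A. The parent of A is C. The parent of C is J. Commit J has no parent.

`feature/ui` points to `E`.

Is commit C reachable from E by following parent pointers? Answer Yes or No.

Yes

Ancestors of E (commits reachable by following parents): {A, C, D, E, J}.
C is in that set, so it is an ancestor of E.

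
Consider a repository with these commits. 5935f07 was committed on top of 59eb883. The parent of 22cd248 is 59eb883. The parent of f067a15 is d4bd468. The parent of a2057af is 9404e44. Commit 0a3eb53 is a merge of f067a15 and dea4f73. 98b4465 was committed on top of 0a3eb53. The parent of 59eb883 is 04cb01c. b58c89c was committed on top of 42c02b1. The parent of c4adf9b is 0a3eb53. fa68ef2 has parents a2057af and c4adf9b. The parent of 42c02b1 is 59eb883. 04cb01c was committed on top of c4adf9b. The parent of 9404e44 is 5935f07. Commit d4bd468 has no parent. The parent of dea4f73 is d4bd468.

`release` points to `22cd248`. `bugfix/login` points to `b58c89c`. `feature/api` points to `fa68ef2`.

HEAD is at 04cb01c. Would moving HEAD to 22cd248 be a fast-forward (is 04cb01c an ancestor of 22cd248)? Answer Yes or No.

Yes

A fast-forward from 04cb01c to 22cd248 is possible iff 04cb01c is an ancestor of 22cd248.
Ancestors of 22cd248: {04cb01c, 0a3eb53, 22cd248, 59eb883, c4adf9b, d4bd468, dea4f73, f067a15}.
04cb01c is among them, so fast-forward is possible.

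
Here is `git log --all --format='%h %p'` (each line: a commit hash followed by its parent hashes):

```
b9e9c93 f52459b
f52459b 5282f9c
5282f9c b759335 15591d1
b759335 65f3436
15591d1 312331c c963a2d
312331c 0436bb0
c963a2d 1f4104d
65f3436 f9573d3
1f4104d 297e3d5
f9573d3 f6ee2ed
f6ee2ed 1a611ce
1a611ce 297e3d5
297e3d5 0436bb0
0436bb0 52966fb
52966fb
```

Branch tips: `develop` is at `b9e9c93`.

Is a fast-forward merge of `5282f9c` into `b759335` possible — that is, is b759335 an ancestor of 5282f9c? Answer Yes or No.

A fast-forward from b759335 to 5282f9c is possible iff b759335 is an ancestor of 5282f9c.
Ancestors of 5282f9c: {0436bb0, 15591d1, 1a611ce, 1f4104d, 297e3d5, 312331c, 5282f9c, 52966fb, 65f3436, b759335, c963a2d, f6ee2ed, f9573d3}.
b759335 is among them, so fast-forward is possible.

Yes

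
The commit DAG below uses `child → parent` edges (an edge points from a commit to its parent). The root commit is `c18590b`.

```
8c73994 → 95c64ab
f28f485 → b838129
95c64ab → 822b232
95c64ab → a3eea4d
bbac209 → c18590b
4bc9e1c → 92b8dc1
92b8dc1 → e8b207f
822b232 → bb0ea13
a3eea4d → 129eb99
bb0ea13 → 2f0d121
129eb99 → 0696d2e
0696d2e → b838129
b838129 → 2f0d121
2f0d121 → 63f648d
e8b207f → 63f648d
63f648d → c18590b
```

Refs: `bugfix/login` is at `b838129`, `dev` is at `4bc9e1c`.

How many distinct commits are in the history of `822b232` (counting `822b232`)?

Walking parent pointers from 822b232: reachable set = {2f0d121, 63f648d, 822b232, bb0ea13, c18590b}.
That is 5 commits.

5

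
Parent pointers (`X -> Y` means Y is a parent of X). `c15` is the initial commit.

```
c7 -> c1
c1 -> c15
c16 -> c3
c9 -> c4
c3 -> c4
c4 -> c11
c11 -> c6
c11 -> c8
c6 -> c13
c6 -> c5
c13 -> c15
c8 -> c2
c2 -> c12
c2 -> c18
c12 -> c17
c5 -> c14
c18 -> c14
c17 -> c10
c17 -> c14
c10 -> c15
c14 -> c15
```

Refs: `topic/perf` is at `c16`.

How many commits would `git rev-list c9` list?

Walking parent pointers from c9: reachable set = {c10, c11, c12, c13, c14, c15, c17, c18, c2, c4, c5, c6, c8, c9}.
That is 14 commits.

14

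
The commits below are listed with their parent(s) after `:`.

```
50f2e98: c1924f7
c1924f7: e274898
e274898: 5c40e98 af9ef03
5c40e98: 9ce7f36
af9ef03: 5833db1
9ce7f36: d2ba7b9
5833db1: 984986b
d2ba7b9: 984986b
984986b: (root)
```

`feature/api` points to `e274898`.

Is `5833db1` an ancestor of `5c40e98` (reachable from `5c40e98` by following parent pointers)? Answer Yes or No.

No

Ancestors of 5c40e98: {5c40e98, 984986b, 9ce7f36, d2ba7b9}.
5833db1 is not in that set, so it is not an ancestor of 5c40e98.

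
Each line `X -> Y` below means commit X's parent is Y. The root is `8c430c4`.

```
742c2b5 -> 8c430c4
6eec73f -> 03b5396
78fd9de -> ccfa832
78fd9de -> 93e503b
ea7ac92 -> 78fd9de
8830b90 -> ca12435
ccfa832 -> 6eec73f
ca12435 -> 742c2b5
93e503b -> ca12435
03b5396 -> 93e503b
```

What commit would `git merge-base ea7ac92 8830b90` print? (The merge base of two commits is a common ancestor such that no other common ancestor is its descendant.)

ca12435

Ancestors of ea7ac92: {03b5396, 6eec73f, 742c2b5, 78fd9de, 8c430c4, 93e503b, ca12435, ccfa832, ea7ac92}.
Ancestors of 8830b90: {742c2b5, 8830b90, 8c430c4, ca12435}.
Common ancestors: {742c2b5, 8c430c4, ca12435}.
Among these, ca12435 is not an ancestor of any other common ancestor — it is the merge base.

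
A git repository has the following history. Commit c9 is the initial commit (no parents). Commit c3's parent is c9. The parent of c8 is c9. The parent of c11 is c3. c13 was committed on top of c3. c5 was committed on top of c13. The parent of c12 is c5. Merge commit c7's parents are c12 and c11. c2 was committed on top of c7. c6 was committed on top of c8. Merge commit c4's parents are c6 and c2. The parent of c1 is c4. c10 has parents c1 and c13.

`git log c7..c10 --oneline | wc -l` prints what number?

6

Reachable from c10: {c1, c10, c11, c12, c13, c2, c3, c4, c5, c6, c7, c8, c9}.
Reachable from c7: {c11, c12, c13, c3, c5, c7, c9}.
In c10's history but not c7's: {c1, c10, c2, c4, c6, c8} — 6 commits.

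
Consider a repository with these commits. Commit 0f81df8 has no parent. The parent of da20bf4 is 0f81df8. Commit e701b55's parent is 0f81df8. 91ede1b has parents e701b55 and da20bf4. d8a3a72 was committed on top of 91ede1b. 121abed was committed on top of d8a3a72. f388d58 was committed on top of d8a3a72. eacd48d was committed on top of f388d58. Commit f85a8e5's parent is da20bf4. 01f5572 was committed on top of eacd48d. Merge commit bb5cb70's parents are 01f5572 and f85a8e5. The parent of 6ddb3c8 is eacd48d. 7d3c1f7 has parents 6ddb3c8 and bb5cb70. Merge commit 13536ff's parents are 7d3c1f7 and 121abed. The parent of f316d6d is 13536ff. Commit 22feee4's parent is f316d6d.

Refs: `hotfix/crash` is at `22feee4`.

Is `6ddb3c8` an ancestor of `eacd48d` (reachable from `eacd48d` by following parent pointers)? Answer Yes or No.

No

Ancestors of eacd48d: {0f81df8, 91ede1b, d8a3a72, da20bf4, e701b55, eacd48d, f388d58}.
6ddb3c8 is not in that set, so it is not an ancestor of eacd48d.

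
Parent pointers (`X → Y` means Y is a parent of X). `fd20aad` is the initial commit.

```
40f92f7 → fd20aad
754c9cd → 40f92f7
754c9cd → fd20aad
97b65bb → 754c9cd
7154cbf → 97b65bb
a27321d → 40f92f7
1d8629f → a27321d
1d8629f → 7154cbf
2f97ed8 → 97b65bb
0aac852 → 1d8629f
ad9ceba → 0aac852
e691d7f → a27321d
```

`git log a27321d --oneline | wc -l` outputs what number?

3

Walking parent pointers from a27321d: reachable set = {40f92f7, a27321d, fd20aad}.
That is 3 commits.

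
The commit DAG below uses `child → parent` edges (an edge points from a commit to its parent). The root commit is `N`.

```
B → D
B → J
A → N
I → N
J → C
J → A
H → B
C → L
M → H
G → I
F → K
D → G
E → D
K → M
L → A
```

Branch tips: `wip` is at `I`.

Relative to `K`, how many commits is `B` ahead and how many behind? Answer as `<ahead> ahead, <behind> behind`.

0 ahead, 3 behind

Reachable from B: {A, B, C, D, G, I, J, L, N}.
Reachable from K: {A, B, C, D, G, H, I, J, K, L, M, N}.
Only in B's history (ahead): {} — 0.
Only in K's history (behind): {H, K, M} — 3.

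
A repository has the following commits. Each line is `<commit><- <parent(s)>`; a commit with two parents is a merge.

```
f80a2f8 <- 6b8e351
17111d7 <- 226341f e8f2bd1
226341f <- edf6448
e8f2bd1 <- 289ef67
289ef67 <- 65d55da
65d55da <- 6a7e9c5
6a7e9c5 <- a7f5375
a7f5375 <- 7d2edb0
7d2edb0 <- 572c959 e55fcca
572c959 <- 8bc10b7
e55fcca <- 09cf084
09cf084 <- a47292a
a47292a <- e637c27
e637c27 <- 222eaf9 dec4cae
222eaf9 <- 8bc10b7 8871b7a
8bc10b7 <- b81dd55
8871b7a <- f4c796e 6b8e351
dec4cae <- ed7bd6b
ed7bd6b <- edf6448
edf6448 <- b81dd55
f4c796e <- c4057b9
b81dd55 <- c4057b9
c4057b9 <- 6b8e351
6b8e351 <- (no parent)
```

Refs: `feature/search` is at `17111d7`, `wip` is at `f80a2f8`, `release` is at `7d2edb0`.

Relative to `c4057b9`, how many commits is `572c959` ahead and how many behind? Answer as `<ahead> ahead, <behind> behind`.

3 ahead, 0 behind

Reachable from 572c959: {572c959, 6b8e351, 8bc10b7, b81dd55, c4057b9}.
Reachable from c4057b9: {6b8e351, c4057b9}.
Only in 572c959's history (ahead): {572c959, 8bc10b7, b81dd55} — 3.
Only in c4057b9's history (behind): {} — 0.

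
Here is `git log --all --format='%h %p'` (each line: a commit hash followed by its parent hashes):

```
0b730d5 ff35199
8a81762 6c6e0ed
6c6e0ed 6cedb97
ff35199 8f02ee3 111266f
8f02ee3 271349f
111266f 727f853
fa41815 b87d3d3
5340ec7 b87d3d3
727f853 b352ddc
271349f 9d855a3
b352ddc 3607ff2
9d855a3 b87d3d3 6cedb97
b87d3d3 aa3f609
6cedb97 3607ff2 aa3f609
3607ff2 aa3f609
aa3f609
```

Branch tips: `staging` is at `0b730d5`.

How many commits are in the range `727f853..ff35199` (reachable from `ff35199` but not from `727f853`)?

Reachable from ff35199: {111266f, 271349f, 3607ff2, 6cedb97, 727f853, 8f02ee3, 9d855a3, aa3f609, b352ddc, b87d3d3, ff35199}.
Reachable from 727f853: {3607ff2, 727f853, aa3f609, b352ddc}.
In ff35199's history but not 727f853's: {111266f, 271349f, 6cedb97, 8f02ee3, 9d855a3, b87d3d3, ff35199} — 7 commits.

7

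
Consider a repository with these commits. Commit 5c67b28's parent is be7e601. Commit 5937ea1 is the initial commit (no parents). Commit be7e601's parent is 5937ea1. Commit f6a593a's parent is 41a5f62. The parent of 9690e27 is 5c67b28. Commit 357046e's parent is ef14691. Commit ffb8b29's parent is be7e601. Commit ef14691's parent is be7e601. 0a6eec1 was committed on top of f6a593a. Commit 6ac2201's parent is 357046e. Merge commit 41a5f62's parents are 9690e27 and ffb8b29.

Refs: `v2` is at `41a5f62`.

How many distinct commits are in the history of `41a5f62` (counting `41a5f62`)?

Walking parent pointers from 41a5f62: reachable set = {41a5f62, 5937ea1, 5c67b28, 9690e27, be7e601, ffb8b29}.
That is 6 commits.

6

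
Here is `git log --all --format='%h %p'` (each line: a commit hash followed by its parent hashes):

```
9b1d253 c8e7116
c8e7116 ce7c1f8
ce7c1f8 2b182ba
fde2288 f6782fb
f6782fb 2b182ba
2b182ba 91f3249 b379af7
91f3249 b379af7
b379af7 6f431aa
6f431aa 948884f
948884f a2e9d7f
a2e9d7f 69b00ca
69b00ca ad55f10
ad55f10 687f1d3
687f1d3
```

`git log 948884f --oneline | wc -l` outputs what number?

5

Walking parent pointers from 948884f: reachable set = {687f1d3, 69b00ca, 948884f, a2e9d7f, ad55f10}.
That is 5 commits.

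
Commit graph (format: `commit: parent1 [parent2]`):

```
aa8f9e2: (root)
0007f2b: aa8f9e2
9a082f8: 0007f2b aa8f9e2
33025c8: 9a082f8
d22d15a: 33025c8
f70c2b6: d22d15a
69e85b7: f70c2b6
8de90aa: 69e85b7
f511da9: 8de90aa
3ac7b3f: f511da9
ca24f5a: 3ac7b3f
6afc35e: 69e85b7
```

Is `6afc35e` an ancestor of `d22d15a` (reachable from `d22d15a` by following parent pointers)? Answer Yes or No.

No

Ancestors of d22d15a: {0007f2b, 33025c8, 9a082f8, aa8f9e2, d22d15a}.
6afc35e is not in that set, so it is not an ancestor of d22d15a.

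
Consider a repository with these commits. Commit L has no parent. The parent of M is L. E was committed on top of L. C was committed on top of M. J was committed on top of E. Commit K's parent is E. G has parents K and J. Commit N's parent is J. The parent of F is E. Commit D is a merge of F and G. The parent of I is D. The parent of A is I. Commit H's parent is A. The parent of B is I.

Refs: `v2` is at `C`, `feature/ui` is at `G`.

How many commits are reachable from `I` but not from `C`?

Reachable from I: {D, E, F, G, I, J, K, L}.
Reachable from C: {C, L, M}.
In I's history but not C's: {D, E, F, G, I, J, K} — 7 commits.

7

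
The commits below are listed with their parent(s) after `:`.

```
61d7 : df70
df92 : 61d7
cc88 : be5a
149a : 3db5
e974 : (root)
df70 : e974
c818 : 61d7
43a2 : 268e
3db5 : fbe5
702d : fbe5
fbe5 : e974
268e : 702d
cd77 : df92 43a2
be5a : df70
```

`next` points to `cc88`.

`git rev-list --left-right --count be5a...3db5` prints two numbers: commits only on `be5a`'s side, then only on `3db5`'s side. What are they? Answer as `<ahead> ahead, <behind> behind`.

Reachable from be5a: {be5a, df70, e974}.
Reachable from 3db5: {3db5, e974, fbe5}.
Only in be5a's history (ahead): {be5a, df70} — 2.
Only in 3db5's history (behind): {3db5, fbe5} — 2.

2 ahead, 2 behind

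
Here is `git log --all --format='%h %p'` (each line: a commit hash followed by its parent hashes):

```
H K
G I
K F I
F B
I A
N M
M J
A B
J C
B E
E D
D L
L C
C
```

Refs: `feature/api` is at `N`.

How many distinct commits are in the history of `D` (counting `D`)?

Walking parent pointers from D: reachable set = {C, D, L}.
That is 3 commits.

3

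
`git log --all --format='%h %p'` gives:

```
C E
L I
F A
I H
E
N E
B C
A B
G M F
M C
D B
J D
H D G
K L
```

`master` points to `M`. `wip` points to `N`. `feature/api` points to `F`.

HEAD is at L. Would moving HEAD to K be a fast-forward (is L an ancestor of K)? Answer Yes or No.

A fast-forward from L to K is possible iff L is an ancestor of K.
Ancestors of K: {A, B, C, D, E, F, G, H, I, K, L, M}.
L is among them, so fast-forward is possible.

Yes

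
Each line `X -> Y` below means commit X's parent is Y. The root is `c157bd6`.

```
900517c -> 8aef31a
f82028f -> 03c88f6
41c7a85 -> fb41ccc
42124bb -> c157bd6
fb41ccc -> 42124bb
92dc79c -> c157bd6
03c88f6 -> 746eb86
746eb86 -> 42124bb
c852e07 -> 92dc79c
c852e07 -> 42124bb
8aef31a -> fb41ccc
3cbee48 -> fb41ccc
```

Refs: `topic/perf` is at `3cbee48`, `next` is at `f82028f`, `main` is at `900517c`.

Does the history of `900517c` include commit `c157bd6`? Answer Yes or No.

Yes

Ancestors of 900517c (commits reachable by following parents): {42124bb, 8aef31a, 900517c, c157bd6, fb41ccc}.
c157bd6 is in that set, so it is an ancestor of 900517c.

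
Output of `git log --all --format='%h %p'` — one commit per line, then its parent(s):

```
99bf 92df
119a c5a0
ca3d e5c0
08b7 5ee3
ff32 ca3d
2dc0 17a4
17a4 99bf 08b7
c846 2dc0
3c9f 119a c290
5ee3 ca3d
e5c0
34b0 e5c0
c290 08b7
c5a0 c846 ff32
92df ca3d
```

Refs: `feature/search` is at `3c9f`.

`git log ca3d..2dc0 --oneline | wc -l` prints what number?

Reachable from 2dc0: {08b7, 17a4, 2dc0, 5ee3, 92df, 99bf, ca3d, e5c0}.
Reachable from ca3d: {ca3d, e5c0}.
In 2dc0's history but not ca3d's: {08b7, 17a4, 2dc0, 5ee3, 92df, 99bf} — 6 commits.

6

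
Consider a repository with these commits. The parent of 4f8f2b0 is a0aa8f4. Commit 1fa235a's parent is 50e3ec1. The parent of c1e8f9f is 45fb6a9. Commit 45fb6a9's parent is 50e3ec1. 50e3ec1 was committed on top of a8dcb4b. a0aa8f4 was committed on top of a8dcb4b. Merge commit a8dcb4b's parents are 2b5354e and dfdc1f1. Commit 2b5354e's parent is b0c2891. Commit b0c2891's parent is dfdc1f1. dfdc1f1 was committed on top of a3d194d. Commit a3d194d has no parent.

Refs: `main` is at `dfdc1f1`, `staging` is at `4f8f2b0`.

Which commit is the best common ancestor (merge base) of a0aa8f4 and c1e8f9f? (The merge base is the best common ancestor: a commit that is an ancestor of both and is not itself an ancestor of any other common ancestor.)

Ancestors of a0aa8f4: {2b5354e, a0aa8f4, a3d194d, a8dcb4b, b0c2891, dfdc1f1}.
Ancestors of c1e8f9f: {2b5354e, 45fb6a9, 50e3ec1, a3d194d, a8dcb4b, b0c2891, c1e8f9f, dfdc1f1}.
Common ancestors: {2b5354e, a3d194d, a8dcb4b, b0c2891, dfdc1f1}.
Among these, a8dcb4b is not an ancestor of any other common ancestor — it is the merge base.

a8dcb4b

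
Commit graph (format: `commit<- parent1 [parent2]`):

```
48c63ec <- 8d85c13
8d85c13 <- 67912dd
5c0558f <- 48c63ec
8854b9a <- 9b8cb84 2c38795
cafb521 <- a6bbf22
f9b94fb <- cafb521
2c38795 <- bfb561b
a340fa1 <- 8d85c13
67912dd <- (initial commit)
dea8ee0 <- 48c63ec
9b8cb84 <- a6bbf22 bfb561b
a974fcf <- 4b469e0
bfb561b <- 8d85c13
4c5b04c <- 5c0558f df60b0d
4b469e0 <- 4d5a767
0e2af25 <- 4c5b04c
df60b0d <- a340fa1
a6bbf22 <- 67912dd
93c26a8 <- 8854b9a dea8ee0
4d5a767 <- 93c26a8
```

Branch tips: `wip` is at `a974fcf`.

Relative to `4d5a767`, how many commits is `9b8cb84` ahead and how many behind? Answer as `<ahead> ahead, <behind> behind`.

0 ahead, 6 behind

Reachable from 9b8cb84: {67912dd, 8d85c13, 9b8cb84, a6bbf22, bfb561b}.
Reachable from 4d5a767: {2c38795, 48c63ec, 4d5a767, 67912dd, 8854b9a, 8d85c13, 93c26a8, 9b8cb84, a6bbf22, bfb561b, dea8ee0}.
Only in 9b8cb84's history (ahead): {} — 0.
Only in 4d5a767's history (behind): {2c38795, 48c63ec, 4d5a767, 8854b9a, 93c26a8, dea8ee0} — 6.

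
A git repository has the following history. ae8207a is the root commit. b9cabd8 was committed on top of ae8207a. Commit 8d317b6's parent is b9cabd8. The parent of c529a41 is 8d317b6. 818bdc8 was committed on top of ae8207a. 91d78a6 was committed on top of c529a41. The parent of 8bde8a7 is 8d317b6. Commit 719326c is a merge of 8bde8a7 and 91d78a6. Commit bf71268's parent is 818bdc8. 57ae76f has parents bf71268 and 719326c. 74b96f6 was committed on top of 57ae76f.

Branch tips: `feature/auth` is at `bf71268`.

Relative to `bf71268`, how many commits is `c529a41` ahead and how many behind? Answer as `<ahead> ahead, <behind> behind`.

Reachable from c529a41: {8d317b6, ae8207a, b9cabd8, c529a41}.
Reachable from bf71268: {818bdc8, ae8207a, bf71268}.
Only in c529a41's history (ahead): {8d317b6, b9cabd8, c529a41} — 3.
Only in bf71268's history (behind): {818bdc8, bf71268} — 2.

3 ahead, 2 behind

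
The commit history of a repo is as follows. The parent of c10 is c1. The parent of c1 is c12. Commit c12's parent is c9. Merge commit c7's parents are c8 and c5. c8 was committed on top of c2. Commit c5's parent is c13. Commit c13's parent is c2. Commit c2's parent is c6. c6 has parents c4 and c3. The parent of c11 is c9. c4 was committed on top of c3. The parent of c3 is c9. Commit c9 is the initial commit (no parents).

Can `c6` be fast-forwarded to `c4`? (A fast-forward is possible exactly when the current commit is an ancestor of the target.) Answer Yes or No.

A fast-forward from c6 to c4 is possible iff c6 is an ancestor of c4.
Ancestors of c4: {c3, c4, c9}.
c6 is not among them, so fast-forward is not possible.

No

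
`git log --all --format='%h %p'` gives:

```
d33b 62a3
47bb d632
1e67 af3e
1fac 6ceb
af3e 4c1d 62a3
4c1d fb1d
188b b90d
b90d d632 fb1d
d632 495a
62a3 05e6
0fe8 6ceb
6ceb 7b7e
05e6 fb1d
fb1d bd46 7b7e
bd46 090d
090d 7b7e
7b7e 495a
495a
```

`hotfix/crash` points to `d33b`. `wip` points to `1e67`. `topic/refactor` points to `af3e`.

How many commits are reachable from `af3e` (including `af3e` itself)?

Walking parent pointers from af3e: reachable set = {05e6, 090d, 495a, 4c1d, 62a3, 7b7e, af3e, bd46, fb1d}.
That is 9 commits.

9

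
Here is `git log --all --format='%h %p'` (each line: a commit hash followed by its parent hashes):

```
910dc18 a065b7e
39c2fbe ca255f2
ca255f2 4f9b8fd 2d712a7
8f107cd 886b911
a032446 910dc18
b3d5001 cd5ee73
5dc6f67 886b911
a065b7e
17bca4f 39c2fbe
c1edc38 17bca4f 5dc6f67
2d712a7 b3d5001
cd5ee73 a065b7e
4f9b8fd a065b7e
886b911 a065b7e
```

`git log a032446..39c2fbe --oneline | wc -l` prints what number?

Reachable from 39c2fbe: {2d712a7, 39c2fbe, 4f9b8fd, a065b7e, b3d5001, ca255f2, cd5ee73}.
Reachable from a032446: {910dc18, a032446, a065b7e}.
In 39c2fbe's history but not a032446's: {2d712a7, 39c2fbe, 4f9b8fd, b3d5001, ca255f2, cd5ee73} — 6 commits.

6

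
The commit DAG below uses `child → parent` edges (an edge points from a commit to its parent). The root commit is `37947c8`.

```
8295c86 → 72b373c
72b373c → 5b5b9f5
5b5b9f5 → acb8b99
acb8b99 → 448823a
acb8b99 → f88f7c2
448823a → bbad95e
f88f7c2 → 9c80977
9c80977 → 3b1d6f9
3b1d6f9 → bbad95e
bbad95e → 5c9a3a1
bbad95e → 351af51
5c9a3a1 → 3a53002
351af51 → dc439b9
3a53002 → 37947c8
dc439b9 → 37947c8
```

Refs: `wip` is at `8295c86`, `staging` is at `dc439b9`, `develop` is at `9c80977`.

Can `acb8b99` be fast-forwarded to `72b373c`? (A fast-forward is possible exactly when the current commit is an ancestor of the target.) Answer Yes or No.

A fast-forward from acb8b99 to 72b373c is possible iff acb8b99 is an ancestor of 72b373c.
Ancestors of 72b373c: {351af51, 37947c8, 3a53002, 3b1d6f9, 448823a, 5b5b9f5, 5c9a3a1, 72b373c, 9c80977, acb8b99, bbad95e, dc439b9, f88f7c2}.
acb8b99 is among them, so fast-forward is possible.

Yes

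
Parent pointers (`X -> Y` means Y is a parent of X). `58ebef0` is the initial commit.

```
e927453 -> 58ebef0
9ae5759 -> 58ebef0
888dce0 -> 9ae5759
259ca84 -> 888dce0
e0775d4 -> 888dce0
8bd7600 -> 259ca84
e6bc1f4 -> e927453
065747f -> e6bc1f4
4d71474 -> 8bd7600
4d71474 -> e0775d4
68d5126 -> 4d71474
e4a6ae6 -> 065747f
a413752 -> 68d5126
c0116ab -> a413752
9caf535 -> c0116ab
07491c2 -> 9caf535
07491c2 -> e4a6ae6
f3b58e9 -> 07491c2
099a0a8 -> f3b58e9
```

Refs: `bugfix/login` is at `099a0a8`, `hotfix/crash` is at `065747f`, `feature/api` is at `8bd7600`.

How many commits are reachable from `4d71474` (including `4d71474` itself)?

Walking parent pointers from 4d71474: reachable set = {259ca84, 4d71474, 58ebef0, 888dce0, 8bd7600, 9ae5759, e0775d4}.
That is 7 commits.

7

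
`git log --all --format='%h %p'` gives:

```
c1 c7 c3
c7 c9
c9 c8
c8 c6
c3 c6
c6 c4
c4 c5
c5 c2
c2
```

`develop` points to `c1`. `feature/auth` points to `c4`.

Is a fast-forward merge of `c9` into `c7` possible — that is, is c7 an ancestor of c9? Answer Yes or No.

A fast-forward from c7 to c9 is possible iff c7 is an ancestor of c9.
Ancestors of c9: {c2, c4, c5, c6, c8, c9}.
c7 is not among them, so fast-forward is not possible.

No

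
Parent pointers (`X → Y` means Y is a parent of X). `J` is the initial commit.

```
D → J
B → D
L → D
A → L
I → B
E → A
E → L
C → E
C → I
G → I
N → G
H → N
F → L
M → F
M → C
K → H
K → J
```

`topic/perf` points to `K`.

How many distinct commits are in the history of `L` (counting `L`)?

Walking parent pointers from L: reachable set = {D, J, L}.
That is 3 commits.

3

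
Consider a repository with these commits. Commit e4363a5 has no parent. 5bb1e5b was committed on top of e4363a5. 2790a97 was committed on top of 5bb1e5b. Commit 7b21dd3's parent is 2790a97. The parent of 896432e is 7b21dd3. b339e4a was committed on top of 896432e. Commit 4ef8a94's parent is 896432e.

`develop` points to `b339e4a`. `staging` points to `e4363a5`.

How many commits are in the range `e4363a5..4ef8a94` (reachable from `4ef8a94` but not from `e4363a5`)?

Reachable from 4ef8a94: {2790a97, 4ef8a94, 5bb1e5b, 7b21dd3, 896432e, e4363a5}.
Reachable from e4363a5: {e4363a5}.
In 4ef8a94's history but not e4363a5's: {2790a97, 4ef8a94, 5bb1e5b, 7b21dd3, 896432e} — 5 commits.

5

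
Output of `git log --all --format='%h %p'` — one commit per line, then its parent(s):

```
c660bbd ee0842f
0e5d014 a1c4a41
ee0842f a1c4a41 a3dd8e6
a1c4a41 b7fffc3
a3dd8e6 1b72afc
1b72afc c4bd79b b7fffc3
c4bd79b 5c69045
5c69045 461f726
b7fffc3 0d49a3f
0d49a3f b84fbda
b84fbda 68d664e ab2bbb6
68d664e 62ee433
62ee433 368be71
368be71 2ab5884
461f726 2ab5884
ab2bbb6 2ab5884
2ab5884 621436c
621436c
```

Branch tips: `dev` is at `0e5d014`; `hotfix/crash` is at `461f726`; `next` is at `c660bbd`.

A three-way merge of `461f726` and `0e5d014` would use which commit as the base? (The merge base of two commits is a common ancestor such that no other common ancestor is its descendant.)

Ancestors of 461f726: {2ab5884, 461f726, 621436c}.
Ancestors of 0e5d014: {0d49a3f, 0e5d014, 2ab5884, 368be71, 621436c, 62ee433, 68d664e, a1c4a41, ab2bbb6, b7fffc3, b84fbda}.
Common ancestors: {2ab5884, 621436c}.
Among these, 2ab5884 is not an ancestor of any other common ancestor — it is the merge base.

2ab5884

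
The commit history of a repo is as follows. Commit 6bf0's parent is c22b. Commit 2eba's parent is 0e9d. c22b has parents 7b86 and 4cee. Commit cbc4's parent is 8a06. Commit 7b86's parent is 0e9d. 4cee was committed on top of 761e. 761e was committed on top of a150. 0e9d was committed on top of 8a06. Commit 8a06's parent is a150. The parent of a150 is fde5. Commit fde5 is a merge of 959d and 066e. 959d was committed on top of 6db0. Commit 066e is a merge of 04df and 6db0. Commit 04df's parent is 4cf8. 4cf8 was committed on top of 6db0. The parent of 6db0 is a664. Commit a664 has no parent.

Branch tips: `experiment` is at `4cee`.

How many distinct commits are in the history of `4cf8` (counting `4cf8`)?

3

Walking parent pointers from 4cf8: reachable set = {4cf8, 6db0, a664}.
That is 3 commits.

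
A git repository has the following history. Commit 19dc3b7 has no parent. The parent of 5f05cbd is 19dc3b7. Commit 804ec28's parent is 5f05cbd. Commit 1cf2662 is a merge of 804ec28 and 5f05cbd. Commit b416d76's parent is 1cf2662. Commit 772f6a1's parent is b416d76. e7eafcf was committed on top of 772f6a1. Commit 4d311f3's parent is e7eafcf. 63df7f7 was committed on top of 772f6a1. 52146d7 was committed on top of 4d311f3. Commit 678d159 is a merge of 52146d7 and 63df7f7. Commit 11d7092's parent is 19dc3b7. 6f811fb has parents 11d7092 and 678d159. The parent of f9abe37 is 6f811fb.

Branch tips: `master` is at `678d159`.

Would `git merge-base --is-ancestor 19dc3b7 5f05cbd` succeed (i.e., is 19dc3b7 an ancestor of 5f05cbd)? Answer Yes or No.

Ancestors of 5f05cbd (commits reachable by following parents): {19dc3b7, 5f05cbd}.
19dc3b7 is in that set, so it is an ancestor of 5f05cbd.

Yes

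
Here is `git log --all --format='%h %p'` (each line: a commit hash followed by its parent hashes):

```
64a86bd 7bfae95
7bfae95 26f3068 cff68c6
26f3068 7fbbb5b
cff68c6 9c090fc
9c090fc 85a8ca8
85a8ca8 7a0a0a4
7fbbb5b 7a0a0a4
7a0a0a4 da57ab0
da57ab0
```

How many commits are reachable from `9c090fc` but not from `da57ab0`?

Reachable from 9c090fc: {7a0a0a4, 85a8ca8, 9c090fc, da57ab0}.
Reachable from da57ab0: {da57ab0}.
In 9c090fc's history but not da57ab0's: {7a0a0a4, 85a8ca8, 9c090fc} — 3 commits.

3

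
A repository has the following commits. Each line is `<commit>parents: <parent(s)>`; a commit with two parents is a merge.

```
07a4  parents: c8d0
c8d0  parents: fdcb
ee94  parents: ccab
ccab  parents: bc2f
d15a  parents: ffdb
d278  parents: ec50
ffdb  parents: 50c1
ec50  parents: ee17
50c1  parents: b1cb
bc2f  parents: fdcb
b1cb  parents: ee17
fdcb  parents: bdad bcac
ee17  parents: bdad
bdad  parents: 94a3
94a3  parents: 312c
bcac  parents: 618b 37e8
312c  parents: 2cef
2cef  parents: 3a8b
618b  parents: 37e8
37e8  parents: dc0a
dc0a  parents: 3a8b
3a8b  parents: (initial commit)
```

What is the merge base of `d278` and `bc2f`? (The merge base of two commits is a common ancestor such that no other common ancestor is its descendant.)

Ancestors of d278: {2cef, 312c, 3a8b, 94a3, bdad, d278, ec50, ee17}.
Ancestors of bc2f: {2cef, 312c, 37e8, 3a8b, 618b, 94a3, bc2f, bcac, bdad, dc0a, fdcb}.
Common ancestors: {2cef, 312c, 3a8b, 94a3, bdad}.
Among these, bdad is not an ancestor of any other common ancestor — it is the merge base.

bdad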